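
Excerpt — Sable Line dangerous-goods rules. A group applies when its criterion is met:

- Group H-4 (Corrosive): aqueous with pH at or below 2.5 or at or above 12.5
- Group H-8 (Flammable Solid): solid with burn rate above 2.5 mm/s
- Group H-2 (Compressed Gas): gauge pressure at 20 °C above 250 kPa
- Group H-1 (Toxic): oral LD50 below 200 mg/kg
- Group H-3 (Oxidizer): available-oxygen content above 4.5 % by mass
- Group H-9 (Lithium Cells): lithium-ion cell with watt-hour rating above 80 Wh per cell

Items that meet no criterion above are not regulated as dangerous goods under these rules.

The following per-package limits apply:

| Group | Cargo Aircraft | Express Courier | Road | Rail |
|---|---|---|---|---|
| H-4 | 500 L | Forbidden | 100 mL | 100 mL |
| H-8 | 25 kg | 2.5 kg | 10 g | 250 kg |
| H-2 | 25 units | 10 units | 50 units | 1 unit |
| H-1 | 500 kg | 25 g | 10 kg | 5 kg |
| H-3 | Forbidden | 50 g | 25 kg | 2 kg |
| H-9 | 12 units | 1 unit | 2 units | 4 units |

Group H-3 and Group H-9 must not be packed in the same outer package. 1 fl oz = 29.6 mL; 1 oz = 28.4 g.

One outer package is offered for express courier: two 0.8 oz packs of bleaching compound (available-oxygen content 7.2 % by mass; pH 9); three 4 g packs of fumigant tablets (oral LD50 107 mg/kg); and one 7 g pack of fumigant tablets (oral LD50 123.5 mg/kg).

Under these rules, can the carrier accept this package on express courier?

Yes

Bleaching compound: available-oxygen content 7.2 % by mass > 4.5 % by mass → Group H-3 (Oxidizer).
The fumigant tablets have oral LD50 107 mg/kg, which is < 200 mg/kg, so they are Group H-1 (Toxic).
Fumigant tablets: oral LD50 123.5 mg/kg < 200 mg/kg → Group H-1 (Toxic).
Group H-3 quantity: two 0.8 oz packs = 45.44 g.
That is within the Group H-3 express courier limit of 50 g.
Total Group H-1: (three 4 g packs = 12 g) + 7 g = 19 g.
19 g ≤ 25 g (express courier limit, Group H-1) — within limit.
The segregation rule (Group H-3 with Group H-9) does not apply to Group H-3 with Group H-1.
Every hazard group is within its express courier limit and no segregation rule is violated.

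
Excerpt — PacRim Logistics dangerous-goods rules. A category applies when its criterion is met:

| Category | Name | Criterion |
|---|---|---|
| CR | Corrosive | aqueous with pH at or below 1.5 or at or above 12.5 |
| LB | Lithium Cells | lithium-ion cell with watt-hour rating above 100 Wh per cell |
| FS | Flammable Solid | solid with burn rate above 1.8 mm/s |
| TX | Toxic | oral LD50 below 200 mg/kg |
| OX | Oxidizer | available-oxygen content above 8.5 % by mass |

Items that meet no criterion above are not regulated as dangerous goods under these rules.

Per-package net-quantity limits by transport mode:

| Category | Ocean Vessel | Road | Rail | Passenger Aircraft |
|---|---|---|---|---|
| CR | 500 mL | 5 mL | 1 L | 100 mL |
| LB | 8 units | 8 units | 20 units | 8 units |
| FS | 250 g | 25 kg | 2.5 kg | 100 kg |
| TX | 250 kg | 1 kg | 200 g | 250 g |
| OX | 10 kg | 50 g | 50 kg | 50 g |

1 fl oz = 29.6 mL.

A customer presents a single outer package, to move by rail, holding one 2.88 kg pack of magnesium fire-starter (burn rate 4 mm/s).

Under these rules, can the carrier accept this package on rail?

With burn rate 4 mm/s (> 1.8 mm/s), the magnesium fire-starter falls in Category FS.
Category FS quantity: 2.88 kg.
2.88 kg > 2.5 kg (rail limit, Category FS) — over the limit.

No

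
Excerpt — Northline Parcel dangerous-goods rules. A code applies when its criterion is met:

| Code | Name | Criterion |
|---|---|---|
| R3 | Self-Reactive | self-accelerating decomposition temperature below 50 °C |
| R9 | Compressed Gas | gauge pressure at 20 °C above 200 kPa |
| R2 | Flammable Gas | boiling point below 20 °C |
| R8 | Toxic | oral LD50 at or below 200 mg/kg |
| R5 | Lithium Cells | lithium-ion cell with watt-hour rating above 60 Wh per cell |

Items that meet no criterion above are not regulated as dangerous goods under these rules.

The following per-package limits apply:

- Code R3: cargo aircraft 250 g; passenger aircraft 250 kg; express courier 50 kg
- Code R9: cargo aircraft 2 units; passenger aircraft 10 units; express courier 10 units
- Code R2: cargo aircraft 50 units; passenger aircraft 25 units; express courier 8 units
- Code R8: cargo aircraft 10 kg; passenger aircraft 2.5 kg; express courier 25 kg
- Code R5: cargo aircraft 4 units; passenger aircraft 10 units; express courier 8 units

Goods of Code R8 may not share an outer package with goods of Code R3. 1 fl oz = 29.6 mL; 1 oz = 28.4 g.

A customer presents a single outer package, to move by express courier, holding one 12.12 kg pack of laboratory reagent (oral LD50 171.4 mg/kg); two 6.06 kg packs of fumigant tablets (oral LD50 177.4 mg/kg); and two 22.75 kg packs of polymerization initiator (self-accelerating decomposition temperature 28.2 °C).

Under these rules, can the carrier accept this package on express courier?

No

With oral LD50 171.4 mg/kg (≤ 200 mg/kg), the laboratory reagent falls in Code R8.
Fumigant tablets: oral LD50 177.4 mg/kg ≤ 200 mg/kg → Code R8 (Toxic).
With self-accelerating decomposition temperature 28.2 °C (< 50 °C), the polymerization initiator falls in Code R3.
Code R8 net quantity: 12.12 kg + (two 6.06 kg packs = 12.12 kg) = 24.24 kg.
24.24 kg ≤ 25 kg (express courier limit, Code R8) — within limit.
Code R3 quantity: two 22.75 kg packs = 45.5 kg.
45.5 kg is within the express courier limit of 50 kg for Code R3.
Code R8 and Code R3 may not share an outer package.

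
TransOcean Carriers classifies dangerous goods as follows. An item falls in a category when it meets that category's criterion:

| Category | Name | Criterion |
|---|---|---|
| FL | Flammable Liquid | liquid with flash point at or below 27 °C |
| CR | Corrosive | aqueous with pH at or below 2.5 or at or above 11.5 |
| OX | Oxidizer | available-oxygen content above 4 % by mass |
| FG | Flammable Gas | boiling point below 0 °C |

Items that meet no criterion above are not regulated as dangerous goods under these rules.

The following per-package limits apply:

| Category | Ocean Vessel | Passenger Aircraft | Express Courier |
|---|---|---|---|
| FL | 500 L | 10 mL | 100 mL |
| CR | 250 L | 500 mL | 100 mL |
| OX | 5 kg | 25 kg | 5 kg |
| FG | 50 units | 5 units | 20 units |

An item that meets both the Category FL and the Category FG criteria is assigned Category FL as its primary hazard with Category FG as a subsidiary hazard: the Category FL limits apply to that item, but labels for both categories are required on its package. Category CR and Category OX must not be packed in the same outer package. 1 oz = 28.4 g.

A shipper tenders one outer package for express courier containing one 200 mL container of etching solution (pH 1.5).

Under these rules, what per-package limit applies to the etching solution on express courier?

The etching solution has pH 1.5, which is ≤ 2.5, so it is Category CR (Corrosive).
The express courier limit for Category CR is 100 mL.

100 mL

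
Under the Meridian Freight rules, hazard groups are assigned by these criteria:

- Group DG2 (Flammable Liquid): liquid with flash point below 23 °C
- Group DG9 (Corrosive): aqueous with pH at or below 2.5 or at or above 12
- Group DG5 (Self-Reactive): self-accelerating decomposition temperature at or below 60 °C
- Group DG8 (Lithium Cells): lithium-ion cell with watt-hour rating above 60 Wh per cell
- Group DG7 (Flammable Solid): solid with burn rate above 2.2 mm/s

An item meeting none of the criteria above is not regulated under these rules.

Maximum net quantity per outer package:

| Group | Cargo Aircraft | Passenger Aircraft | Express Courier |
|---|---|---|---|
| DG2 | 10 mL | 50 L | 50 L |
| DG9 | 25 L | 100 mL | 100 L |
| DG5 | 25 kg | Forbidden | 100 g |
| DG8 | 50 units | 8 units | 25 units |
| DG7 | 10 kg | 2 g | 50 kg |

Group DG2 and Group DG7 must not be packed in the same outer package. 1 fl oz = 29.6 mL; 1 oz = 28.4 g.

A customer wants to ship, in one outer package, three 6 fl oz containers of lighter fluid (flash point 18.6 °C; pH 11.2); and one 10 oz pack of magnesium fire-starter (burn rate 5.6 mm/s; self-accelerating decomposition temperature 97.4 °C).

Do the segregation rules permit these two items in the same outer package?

No

With flash point 18.6 °C (< 23 °C), the lighter fluid falls in Group DG2.
Burn rate 5.6 mm/s meets the Group DG7 criterion (Flammable Solid), so the magnesium fire-starter is Group DG7.
Group DG2 and Group DG7 may not share an outer package.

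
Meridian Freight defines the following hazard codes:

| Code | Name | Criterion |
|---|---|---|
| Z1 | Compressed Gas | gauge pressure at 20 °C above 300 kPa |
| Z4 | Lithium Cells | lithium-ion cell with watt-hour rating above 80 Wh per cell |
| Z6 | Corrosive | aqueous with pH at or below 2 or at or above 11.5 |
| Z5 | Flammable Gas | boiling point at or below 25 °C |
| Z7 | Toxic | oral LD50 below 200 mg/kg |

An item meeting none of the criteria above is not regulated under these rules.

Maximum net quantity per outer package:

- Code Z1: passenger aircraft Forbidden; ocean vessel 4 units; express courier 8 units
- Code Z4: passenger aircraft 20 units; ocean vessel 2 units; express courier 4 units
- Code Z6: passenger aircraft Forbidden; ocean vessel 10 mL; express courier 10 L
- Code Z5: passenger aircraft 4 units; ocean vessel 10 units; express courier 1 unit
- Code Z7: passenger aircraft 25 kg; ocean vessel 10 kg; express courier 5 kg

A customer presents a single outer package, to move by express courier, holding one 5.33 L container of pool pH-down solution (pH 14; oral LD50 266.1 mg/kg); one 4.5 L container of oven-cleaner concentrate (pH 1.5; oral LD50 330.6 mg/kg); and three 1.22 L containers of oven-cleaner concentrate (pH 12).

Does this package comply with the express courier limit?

No

pH 14 meets the Code Z6 criterion (Corrosive), so the pool pH-down solution is Code Z6.
The oven-cleaner concentrate has pH 1.5, which is ≤ 2, so it is Code Z6 (Corrosive).
pH 12 meets the Code Z6 criterion (Corrosive), so the oven-cleaner concentrate is Code Z6.
Total Code Z6: 5.33 L + 4.5 L + (three 1.22 L containers = 3.66 L) = 13.49 L.
13.49 L > 10 L (express courier limit, Code Z6) — over the limit.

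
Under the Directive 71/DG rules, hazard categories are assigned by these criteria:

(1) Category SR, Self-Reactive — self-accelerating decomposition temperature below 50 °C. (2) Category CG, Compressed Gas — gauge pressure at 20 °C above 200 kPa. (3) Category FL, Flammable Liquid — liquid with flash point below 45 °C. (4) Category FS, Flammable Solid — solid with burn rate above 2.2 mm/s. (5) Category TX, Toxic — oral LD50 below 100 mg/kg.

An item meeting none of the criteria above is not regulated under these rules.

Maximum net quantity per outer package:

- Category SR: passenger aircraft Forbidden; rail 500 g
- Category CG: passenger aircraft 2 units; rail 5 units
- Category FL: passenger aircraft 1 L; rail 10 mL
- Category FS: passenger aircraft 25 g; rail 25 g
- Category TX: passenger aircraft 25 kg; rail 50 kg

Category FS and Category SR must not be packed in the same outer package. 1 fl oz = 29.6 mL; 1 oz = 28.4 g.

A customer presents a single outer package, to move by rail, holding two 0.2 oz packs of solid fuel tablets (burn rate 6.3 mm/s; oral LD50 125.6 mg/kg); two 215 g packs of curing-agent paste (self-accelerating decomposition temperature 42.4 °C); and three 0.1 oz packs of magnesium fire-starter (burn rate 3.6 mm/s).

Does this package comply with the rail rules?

No

Solid fuel tablets: burn rate 6.3 mm/s > 2.2 mm/s → Category FS (Flammable Solid).
Curing-agent paste: self-accelerating decomposition temperature 42.4 °C < 50 °C → Category SR (Self-Reactive).
Magnesium fire-starter: burn rate 3.6 mm/s > 2.2 mm/s → Category FS (Flammable Solid).
Category FS net quantity: (two 0.2 oz packs = 11.36 g) + (three 0.1 oz packs = 8.52 g) = 19.88 g.
That is within the Category FS rail limit of 25 g.
Category SR quantity: two 215 g packs = 430 g.
430 g is within the rail limit of 500 g for Category SR.
Category FS and Category SR may not share an outer package.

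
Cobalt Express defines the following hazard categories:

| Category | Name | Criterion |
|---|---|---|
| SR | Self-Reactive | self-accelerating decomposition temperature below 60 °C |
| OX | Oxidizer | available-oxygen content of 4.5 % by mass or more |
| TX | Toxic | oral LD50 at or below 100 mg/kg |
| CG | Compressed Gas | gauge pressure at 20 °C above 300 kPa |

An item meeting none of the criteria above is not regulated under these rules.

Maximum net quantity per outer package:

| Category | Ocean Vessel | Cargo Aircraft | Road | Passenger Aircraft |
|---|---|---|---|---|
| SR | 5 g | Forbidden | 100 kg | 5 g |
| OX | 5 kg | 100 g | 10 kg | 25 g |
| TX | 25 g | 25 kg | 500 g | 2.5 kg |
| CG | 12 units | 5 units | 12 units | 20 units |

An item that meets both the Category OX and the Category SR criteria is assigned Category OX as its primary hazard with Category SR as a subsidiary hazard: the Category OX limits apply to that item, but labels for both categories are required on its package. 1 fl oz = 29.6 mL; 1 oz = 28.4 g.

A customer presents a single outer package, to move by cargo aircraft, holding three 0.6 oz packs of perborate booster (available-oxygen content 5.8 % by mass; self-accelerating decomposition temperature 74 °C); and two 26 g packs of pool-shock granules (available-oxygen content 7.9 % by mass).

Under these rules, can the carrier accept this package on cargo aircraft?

With available-oxygen content 5.8 % by mass (≥ 4.5 % by mass), the perborate booster falls in Category OX.
With available-oxygen content 7.9 % by mass (≥ 4.5 % by mass), the pool-shock granules fall in Category OX.
Total Category OX: (three 0.6 oz packs = 51.12 g) + (two 26 g packs = 52 g) = 103.12 g.
103.12 g > 100 g (cargo aircraft limit, Category OX) — over the limit.

No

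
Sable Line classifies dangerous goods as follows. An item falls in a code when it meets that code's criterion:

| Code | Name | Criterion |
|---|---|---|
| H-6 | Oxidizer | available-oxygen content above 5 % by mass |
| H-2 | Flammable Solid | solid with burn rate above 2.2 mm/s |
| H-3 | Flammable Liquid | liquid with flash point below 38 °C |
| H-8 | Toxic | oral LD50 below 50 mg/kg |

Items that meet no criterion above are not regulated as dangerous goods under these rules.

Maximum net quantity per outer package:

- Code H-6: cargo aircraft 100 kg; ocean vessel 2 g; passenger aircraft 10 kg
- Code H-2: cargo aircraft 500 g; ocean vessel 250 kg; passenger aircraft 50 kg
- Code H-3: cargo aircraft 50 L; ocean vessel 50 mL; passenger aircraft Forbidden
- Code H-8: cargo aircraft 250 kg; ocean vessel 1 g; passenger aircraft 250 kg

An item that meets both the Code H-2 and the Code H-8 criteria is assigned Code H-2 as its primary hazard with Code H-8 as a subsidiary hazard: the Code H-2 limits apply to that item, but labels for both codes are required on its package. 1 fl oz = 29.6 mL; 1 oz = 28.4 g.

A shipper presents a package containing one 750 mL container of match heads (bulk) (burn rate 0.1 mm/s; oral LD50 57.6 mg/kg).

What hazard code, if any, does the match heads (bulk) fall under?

Not regulated

burn rate 0.1 mm/s is not above 2.2 mm/s, so Code H-2 does not apply.
oral LD50 57.6 mg/kg is not below 50 mg/kg, so Code H-8 does not apply.
No criterion is met, so the item is not regulated.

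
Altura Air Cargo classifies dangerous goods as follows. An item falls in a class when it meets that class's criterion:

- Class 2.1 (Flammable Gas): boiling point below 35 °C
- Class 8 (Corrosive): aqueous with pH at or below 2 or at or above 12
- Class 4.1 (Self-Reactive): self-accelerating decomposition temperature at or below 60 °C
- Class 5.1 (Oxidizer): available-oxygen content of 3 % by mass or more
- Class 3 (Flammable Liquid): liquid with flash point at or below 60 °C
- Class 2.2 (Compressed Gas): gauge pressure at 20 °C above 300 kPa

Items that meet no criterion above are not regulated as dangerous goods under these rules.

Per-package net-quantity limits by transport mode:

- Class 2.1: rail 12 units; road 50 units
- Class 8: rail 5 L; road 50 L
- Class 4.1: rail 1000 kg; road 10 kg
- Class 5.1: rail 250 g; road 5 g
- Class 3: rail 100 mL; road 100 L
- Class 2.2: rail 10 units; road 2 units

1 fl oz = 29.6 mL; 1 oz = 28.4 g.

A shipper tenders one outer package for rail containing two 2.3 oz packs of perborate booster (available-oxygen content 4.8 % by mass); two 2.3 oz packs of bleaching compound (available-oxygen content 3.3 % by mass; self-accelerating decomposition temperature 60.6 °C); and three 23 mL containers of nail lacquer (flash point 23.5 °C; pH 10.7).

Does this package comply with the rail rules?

Perborate booster: available-oxygen content 4.8 % by mass ≥ 3 % by mass → Class 5.1 (Oxidizer).
Bleaching compound: available-oxygen content 3.3 % by mass ≥ 3 % by mass → Class 5.1 (Oxidizer).
Nail lacquer: flash point 23.5 °C ≤ 60 °C → Class 3 (Flammable Liquid).
Class 3 quantity: three 23 mL containers = 69 mL.
69 mL ≤ 100 mL (rail limit, Class 3) — within limit.
Total Class 5.1: (two 2.3 oz packs = 130.64 g) + (two 2.3 oz packs = 130.64 g) = 261.28 g.
261.28 g > 250 g (rail limit, Class 5.1) — over the limit.

No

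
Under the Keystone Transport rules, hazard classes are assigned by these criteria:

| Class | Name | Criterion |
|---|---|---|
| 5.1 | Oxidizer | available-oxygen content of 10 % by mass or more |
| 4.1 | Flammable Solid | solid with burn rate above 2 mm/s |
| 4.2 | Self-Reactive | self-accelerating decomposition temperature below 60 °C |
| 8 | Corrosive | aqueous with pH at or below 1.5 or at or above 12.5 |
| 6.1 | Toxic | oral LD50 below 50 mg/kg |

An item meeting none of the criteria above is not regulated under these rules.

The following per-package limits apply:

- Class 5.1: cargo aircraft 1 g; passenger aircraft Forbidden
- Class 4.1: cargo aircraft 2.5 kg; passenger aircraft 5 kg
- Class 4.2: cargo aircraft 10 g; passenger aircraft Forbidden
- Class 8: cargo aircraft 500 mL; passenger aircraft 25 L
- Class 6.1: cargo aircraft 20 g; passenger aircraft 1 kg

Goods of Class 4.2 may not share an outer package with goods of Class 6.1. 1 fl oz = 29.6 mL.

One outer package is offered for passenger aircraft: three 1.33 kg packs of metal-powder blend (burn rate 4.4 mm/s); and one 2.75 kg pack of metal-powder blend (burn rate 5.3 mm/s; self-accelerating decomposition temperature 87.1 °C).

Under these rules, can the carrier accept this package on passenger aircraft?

Metal-powder blend: burn rate 4.4 mm/s > 2 mm/s → Class 4.1 (Flammable Solid).
With burn rate 5.3 mm/s (> 2 mm/s), the metal-powder blend falls in Class 4.1.
Class 4.1 net quantity: (three 1.33 kg packs = 3.99 kg) + 2.75 kg = 6.74 kg.
That exceeds the Class 4.1 passenger aircraft limit of 5 kg.

No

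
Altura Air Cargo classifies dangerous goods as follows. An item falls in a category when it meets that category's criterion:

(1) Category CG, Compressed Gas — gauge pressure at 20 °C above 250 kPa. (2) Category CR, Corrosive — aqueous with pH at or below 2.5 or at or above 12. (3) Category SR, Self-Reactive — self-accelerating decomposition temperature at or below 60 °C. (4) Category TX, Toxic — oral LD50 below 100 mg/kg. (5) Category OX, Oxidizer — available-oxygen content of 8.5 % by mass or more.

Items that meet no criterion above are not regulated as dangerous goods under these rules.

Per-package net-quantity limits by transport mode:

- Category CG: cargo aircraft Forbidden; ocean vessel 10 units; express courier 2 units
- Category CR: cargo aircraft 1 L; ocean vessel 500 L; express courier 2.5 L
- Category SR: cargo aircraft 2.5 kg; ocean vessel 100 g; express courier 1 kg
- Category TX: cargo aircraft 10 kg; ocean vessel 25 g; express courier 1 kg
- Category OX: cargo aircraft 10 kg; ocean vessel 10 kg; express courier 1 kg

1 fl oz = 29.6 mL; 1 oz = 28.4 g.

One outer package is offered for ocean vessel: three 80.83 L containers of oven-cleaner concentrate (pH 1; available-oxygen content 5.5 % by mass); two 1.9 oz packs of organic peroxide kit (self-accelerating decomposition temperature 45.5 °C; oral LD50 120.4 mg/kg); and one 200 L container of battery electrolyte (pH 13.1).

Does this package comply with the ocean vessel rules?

The oven-cleaner concentrate has pH 1, which is ≤ 2.5, so it is Category CR (Corrosive).
Organic peroxide kit: self-accelerating decomposition temperature 45.5 °C ≤ 60 °C → Category SR (Self-Reactive).
With pH 13.1 (≥ 12), the battery electrolyte falls in Category CR.
Category CR net quantity: (three 80.83 L containers = 242.49 L) + 200 L = 442.49 L.
442.49 L ≤ 500 L (ocean vessel limit, Category CR) — within limit.
Category SR quantity: two 1.9 oz packs = 107.92 g.
107.92 g > 100 g (ocean vessel limit, Category SR) — over the limit.

No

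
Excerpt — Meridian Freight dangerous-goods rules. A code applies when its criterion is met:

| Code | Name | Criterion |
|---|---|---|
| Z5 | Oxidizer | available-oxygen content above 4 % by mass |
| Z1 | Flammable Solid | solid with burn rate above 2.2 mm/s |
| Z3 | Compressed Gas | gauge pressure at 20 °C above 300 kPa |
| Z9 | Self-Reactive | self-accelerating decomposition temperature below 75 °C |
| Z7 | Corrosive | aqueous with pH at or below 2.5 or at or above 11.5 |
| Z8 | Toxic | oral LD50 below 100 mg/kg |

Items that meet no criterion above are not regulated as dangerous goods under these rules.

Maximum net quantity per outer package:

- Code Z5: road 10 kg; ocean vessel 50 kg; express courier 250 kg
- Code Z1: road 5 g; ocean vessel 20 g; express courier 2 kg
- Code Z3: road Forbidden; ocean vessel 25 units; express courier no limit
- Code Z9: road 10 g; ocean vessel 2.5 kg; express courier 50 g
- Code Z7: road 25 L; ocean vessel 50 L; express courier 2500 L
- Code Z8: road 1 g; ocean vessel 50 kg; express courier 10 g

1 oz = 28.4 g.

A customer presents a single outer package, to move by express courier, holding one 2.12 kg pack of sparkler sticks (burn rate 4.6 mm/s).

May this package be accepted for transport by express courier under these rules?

With burn rate 4.6 mm/s (> 2.2 mm/s), the sparkler sticks fall in Code Z1.
Code Z1 quantity: 2.12 kg.
2.12 kg > 2 kg (express courier limit, Code Z1) — over the limit.

No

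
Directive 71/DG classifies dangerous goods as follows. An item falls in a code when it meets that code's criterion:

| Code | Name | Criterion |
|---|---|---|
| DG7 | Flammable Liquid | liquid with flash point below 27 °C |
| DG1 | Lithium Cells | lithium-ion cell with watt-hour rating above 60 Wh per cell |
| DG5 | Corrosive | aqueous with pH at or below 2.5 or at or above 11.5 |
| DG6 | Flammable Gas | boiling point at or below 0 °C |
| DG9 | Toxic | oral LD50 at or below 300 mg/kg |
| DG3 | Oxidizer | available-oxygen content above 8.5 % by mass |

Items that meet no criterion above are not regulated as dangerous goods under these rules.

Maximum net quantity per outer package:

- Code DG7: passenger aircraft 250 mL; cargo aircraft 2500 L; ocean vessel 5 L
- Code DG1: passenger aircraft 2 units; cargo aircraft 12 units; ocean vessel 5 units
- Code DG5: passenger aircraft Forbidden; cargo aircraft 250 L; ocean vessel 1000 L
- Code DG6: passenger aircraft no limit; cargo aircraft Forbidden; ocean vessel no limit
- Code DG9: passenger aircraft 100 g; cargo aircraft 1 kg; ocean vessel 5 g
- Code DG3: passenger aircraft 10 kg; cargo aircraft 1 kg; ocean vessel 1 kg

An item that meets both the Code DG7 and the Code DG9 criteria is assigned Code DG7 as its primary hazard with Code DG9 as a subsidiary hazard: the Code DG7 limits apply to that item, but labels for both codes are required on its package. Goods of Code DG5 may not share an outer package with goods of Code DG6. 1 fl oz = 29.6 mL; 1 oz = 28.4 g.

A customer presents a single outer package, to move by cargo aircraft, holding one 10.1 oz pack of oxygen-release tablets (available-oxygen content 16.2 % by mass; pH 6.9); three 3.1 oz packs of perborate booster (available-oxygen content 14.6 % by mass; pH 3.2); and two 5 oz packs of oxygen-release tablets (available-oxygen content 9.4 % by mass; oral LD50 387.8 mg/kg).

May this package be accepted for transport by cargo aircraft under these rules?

Available-oxygen content 16.2 % by mass meets the Code DG3 criterion (Oxidizer), so the oxygen-release tablets are Code DG3.
Perborate booster: available-oxygen content 14.6 % by mass > 8.5 % by mass → Code DG3 (Oxidizer).
With available-oxygen content 9.4 % by mass (> 8.5 % by mass), the oxygen-release tablets fall in Code DG3.
Total Code DG3: (one 10.1 oz pack = 286.84 g) + (three 3.1 oz packs = 264.12 g) + (two 5 oz packs = 284 g) = 834.96 g.
834.96 g is within the cargo aircraft limit of 1 kg for Code DG3.

Yes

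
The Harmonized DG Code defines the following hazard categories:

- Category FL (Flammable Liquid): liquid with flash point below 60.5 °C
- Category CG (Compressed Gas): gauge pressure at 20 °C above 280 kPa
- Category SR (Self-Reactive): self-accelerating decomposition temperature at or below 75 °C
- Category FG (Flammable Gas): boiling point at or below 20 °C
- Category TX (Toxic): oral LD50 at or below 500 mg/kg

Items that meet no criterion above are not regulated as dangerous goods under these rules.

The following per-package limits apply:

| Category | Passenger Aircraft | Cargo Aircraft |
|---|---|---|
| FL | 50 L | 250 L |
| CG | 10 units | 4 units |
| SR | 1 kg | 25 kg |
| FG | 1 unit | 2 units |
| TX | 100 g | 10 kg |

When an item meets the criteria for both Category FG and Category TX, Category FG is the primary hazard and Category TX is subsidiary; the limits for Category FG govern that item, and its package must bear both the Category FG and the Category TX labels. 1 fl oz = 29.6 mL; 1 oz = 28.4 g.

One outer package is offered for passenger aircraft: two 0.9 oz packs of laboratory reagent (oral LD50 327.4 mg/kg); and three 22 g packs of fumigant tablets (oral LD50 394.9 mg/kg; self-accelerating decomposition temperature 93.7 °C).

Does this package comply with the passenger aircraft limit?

Oral LD50 327.4 mg/kg meets the Category TX criterion (Toxic), so the laboratory reagent is Category TX.
With oral LD50 394.9 mg/kg (≤ 500 mg/kg), the fumigant tablets fall in Category TX.
Total Category TX: (two 0.9 oz packs = 51.12 g) + (three 22 g packs = 66 g) = 117.12 g.
That exceeds the Category TX passenger aircraft limit of 100 g.

No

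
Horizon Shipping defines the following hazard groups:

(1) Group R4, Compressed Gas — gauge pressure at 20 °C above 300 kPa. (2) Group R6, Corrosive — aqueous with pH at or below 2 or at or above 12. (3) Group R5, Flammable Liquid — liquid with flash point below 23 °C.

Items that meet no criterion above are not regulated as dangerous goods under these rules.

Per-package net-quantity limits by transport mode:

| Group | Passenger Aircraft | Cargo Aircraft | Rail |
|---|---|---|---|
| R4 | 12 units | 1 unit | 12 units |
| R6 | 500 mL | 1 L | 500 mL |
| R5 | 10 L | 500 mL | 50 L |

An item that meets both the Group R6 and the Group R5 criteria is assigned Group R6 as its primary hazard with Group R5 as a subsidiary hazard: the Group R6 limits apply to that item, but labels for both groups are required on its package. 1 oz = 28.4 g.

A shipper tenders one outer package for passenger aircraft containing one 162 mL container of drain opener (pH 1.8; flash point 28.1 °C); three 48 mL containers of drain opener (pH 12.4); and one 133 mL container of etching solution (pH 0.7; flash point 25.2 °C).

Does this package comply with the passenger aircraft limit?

Yes

With pH 1.8 (≤ 2), the drain opener falls in Group R6.
Drain opener: pH 12.4 ≥ 12 → Group R6 (Corrosive).
The etching solution has pH 0.7, which is ≤ 2, so it is Group R6 (Corrosive).
Group R6 net quantity: 162 mL + (three 48 mL containers = 144 mL) + 133 mL = 439 mL.
439 mL is within the passenger aircraft limit of 500 mL for Group R6.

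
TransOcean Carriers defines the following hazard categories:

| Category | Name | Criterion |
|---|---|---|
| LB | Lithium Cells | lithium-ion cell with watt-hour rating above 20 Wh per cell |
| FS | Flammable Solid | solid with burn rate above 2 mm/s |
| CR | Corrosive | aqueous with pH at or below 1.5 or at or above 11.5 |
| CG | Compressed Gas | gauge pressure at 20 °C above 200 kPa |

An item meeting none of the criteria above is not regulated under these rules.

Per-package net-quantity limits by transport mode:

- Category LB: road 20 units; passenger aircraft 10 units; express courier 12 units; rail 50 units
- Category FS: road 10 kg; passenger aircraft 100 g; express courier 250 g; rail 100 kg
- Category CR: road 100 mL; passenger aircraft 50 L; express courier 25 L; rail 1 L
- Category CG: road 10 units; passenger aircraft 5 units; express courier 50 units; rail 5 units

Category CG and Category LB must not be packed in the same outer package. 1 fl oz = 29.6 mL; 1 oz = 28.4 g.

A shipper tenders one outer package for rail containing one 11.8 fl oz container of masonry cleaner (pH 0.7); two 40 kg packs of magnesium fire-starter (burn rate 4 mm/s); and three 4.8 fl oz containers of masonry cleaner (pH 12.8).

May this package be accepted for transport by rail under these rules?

The masonry cleaner has pH 0.7, which is ≤ 1.5, so it is Category CR (Corrosive).
With burn rate 4 mm/s (> 2 mm/s), the magnesium fire-starter falls in Category FS.
The masonry cleaner has pH 12.8, which is ≥ 11.5, so it is Category CR (Corrosive).
Category CR net quantity: (one 11.8 fl oz container = 349.28 mL) + (three 4.8 fl oz containers = 426.24 mL) = 775.52 mL.
775.52 mL ≤ 1 L (rail limit, Category CR) — within limit.
Category FS quantity: two 40 kg packs = 80 kg.
80 kg ≤ 100 kg (rail limit, Category FS) — within limit.
The segregation rule (Category CG with Category LB) does not apply to Category CR with Category FS.
Every hazard category is within its rail limit and no segregation rule is violated.

Yes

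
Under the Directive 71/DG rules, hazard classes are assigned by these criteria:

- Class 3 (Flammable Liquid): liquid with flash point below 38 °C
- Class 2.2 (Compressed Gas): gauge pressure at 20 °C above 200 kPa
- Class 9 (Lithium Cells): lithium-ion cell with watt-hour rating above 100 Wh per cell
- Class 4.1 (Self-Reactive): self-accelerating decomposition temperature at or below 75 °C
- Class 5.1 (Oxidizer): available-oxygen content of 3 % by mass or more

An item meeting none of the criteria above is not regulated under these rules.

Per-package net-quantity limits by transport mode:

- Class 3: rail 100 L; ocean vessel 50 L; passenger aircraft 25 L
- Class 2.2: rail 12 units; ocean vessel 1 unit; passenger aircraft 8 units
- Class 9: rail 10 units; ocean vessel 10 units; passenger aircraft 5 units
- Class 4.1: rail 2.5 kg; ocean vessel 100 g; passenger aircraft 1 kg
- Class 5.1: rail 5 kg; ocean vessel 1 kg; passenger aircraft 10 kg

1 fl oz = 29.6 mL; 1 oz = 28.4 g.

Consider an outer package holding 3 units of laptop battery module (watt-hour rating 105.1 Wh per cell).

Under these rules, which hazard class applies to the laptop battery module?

Class 9

With watt-hour rating 105.1 Wh per cell (> 100 Wh per cell), the laptop battery module falls in Class 9.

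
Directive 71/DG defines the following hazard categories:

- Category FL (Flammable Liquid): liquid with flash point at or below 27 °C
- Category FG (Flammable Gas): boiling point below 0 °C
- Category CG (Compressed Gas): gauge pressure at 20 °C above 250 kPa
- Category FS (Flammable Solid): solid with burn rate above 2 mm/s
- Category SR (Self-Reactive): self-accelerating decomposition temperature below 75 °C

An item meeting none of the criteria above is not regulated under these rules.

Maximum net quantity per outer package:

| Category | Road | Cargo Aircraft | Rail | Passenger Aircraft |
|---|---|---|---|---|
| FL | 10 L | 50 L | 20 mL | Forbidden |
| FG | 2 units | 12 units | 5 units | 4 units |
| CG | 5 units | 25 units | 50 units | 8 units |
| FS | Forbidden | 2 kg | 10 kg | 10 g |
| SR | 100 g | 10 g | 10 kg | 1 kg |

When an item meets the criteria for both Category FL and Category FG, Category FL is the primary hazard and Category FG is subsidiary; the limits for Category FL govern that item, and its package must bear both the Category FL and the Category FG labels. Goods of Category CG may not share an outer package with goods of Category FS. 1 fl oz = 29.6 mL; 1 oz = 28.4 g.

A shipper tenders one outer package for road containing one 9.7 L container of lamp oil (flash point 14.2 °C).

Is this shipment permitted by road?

Yes

Flash point 14.2 °C meets the Category FL criterion (Flammable Liquid), so the lamp oil is Category FL.
Category FL quantity: 9.7 L.
9.7 L is within the road limit of 10 L for Category FL.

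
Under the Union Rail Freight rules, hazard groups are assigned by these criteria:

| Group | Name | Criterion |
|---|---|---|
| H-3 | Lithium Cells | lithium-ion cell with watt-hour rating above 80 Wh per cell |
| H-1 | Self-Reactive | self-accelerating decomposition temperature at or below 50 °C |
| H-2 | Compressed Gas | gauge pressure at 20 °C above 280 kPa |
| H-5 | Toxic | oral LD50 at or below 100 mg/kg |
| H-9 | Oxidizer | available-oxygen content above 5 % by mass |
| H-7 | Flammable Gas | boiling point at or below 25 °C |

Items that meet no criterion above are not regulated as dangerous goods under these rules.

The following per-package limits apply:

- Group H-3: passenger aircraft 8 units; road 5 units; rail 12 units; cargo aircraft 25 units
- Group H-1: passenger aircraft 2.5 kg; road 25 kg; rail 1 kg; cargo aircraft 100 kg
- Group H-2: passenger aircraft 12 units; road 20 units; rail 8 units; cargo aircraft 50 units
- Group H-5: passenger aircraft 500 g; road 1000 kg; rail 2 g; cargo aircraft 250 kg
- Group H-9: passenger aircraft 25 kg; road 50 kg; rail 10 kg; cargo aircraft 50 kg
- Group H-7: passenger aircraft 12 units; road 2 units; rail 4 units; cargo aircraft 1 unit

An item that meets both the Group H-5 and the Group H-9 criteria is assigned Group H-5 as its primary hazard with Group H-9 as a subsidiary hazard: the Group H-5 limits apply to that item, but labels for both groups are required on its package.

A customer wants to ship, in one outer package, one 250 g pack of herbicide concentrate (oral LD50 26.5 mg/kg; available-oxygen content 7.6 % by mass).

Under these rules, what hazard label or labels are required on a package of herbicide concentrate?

Oral LD50 26.5 mg/kg meets the Group H-5 criterion (Toxic), so the herbicide concentrate is Group H-5.
Available-oxygen content 7.6 % by mass meets the Group H-9 criterion (Oxidizer), so the herbicide concentrate is Group H-9.
By the precedence rule Group H-5 is primary and Group H-9 is subsidiary, and that rule requires both labels on the package.

Group H-5 and H-9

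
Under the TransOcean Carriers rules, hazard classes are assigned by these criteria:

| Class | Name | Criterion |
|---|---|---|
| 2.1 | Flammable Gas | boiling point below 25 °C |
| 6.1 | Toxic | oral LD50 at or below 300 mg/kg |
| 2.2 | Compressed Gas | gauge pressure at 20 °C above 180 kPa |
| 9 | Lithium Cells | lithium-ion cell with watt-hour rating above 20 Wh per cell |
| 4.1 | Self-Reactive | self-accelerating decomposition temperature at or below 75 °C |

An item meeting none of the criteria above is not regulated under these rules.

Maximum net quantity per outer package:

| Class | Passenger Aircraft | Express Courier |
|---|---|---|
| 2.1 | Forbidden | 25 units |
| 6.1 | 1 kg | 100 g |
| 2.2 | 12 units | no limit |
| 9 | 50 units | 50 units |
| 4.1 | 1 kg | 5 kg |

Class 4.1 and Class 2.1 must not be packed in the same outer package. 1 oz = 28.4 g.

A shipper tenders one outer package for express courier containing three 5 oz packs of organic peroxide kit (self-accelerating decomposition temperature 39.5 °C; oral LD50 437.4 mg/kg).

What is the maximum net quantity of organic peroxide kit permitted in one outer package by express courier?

Self-accelerating decomposition temperature 39.5 °C meets the Class 4.1 criterion (Self-Reactive), so the organic peroxide kit is Class 4.1.
The express courier limit for Class 4.1 is 5 kg.

5 kg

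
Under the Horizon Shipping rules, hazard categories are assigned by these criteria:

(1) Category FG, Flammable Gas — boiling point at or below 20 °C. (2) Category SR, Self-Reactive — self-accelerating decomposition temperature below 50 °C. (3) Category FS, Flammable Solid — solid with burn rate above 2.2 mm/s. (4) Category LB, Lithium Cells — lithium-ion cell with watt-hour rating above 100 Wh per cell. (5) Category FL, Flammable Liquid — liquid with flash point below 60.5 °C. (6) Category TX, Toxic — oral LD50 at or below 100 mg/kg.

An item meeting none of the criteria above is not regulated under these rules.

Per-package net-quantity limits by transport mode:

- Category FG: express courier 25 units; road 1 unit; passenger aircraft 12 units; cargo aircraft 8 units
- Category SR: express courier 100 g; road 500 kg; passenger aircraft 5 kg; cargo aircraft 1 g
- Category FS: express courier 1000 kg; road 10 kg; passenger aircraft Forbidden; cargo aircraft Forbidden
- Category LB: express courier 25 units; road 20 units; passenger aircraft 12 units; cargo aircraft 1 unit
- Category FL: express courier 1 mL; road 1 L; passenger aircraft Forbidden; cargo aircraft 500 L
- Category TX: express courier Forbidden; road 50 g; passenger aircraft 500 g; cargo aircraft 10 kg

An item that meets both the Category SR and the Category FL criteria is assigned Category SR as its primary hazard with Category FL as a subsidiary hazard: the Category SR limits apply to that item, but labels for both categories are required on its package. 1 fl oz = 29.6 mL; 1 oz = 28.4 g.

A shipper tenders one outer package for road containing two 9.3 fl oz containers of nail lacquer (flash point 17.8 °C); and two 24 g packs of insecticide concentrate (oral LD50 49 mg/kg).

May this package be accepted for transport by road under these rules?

Yes

Nail lacquer: flash point 17.8 °C < 60.5 °C → Category FL (Flammable Liquid).
Oral LD50 49 mg/kg meets the Category TX criterion (Toxic), so the insecticide concentrate is Category TX.
Category FL quantity: two 9.3 fl oz containers = 550.56 mL.
That is within the Category FL road limit of 1 L.
Category TX quantity: two 24 g packs = 48 g.
That is within the Category TX road limit of 50 g.
Every hazard category is within its road limit and no segregation rule is violated.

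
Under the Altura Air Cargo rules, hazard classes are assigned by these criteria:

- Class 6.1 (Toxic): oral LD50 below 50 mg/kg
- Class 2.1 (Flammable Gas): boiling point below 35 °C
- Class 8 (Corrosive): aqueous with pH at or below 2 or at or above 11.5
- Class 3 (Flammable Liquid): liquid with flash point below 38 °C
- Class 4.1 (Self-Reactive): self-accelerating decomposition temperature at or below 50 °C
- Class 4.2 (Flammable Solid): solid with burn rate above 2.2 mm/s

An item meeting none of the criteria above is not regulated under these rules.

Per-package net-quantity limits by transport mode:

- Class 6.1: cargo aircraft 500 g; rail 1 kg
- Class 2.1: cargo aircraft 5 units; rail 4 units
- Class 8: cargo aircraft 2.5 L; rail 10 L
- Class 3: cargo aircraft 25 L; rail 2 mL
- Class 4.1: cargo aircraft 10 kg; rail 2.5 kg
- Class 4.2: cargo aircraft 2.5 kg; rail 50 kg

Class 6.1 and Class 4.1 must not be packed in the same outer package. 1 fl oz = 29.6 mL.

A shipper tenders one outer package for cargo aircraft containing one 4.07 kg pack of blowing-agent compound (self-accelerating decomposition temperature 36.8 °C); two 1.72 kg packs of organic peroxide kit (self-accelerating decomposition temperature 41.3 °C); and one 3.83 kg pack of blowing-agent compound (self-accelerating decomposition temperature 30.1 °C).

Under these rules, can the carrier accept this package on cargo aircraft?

Self-accelerating decomposition temperature 36.8 °C meets the Class 4.1 criterion (Self-Reactive), so the blowing-agent compound is Class 4.1.
Organic peroxide kit: self-accelerating decomposition temperature 41.3 °C ≤ 50 °C → Class 4.1 (Self-Reactive).
The blowing-agent compound has self-accelerating decomposition temperature 30.1 °C, which is ≤ 50 °C, so it is Class 4.1 (Self-Reactive).
Class 4.1 net quantity: 4.07 kg + (two 1.72 kg packs = 3.44 kg) + 3.83 kg = 11.34 kg.
That exceeds the Class 4.1 cargo aircraft limit of 10 kg.

No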